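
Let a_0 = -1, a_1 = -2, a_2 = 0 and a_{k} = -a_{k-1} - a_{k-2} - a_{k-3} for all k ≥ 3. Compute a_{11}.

The ordinary generating function has denominator 1 + q + q^2 + q^3.
Iterating the recurrence: a_0,…,a_{11} = -1, -2, 0, 3, -1, -2, 0, 3, -1, -2, 0, 3.

3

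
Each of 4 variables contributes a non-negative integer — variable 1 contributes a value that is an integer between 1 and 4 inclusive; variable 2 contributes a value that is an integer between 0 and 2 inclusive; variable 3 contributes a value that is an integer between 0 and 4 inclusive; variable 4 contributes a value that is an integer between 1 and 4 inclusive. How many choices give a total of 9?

The generating function for the choices is (q + q^2 + q^3 + q^4)·(1 + q + q^2)·(1 + q + q^2 + q^3 + q^4)·(q + q^2 + q^3 + q^4); the count is [q^9].
(q + q^2 + q^3 + q^4) has coefficients 0,1,1,1,1 for degrees 0…4.
(1 + q + q^2) has coefficients 1,1,1,0,0,0,0,0,0,0 for degrees 0…9.
Multiplying by (1 + q + q^2 + q^3 + q^4) gives running coefficients 1,2,3,3,3,2,1,0,0,0 for degrees 0…9.
Finally multiplying by (q + q^2 + q^3 + q^4), the product of all factors after the first has coefficients 0,1,3,6,9,11,11,9,6,3 for degrees 0…9.
[q^9] = 1·6 + 1·9 + 1·11 + 1·11 = 37.

37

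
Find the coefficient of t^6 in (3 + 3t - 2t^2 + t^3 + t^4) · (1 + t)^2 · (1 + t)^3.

13

(3 + 3t - 2t^2 + t^3 + t^4) has coefficients 3,3,-2,1,1 for degrees 0…4.
(1 + t)^2 has coefficients 1,2,1,0,0,0,0 for degrees 0…6.
Finally multiplying by (1 + t)^3, the product of all factors after the first has coefficients 1,5,10,10,5,1,0 for degrees 0…6.
[t^6] = 3·0 + 3·1 − 2·5 + 1·10 + 1·10 = 13.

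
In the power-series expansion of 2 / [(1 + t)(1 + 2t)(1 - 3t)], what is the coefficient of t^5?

Partial fractions give a closed form: a_n = (-1/2)·(-1)^n + (8/5)·(-2)^n + (9/10)·3^n.
At n = 5: a_5 = 168.

168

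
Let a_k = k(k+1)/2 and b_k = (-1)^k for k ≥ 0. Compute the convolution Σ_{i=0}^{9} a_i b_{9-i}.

25

The convolution is the t^9 coefficient of A(t)B(t).
Σ = 0·(-1) + 1·1 + 3·(-1) + 6·1 + 10·(-1) + 15·1 + 21·(-1) + 28·1 + 36·(-1) + 45·1 = 25.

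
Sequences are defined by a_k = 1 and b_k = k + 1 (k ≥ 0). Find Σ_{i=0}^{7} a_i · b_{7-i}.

This is [x^7] in the product of the two ordinary generating functions.
Σ = 1·8 + 1·7 + 1·6 + 1·5 + 1·4 + 1·3 + 1·2 + 1·1 = 36.

36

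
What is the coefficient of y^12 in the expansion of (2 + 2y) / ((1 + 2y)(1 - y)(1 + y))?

Partial fractions give a closed form: a_n = (4/3)·(-2)^n + (2/3)·1^n.
At n = 12: a_12 = 5462.

5462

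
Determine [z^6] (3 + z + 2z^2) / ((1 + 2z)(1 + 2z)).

The denominator gives the recurrence a_n = −4a_(n−1) − 4a_(n−2) for n ≥ 3; the numerator fixes a_0 = 3, a_1 = -11, a_2 = 34.
Iterating: 3, -11, 34, -92, 232, -560, 1312, so a_6 = 1312.

1312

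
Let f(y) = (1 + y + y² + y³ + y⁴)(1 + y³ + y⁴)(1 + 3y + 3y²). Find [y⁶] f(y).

17

(1 + y + y² + y³ + y⁴) has coefficients 1,1,1,1,1 for degrees 0…4.
(1 + y³ + y⁴) has coefficients 1,0,0,1,1,0,0 for degrees 0…6.
Finally multiplying by (1 + 3y + 3y²), the product of all factors after the first has coefficients 1,3,3,1,4,6,3 for degrees 0…6.
[y⁶] = 1·3 + 1·6 + 1·4 + 1·1 + 1·3 = 17.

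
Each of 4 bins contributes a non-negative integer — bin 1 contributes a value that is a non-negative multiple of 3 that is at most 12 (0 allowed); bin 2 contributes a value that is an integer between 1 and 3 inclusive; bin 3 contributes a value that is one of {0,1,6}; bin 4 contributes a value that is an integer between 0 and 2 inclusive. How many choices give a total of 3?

5

The generating function for the choices is (1 + x³ + x⁶ + x⁹ + x¹²)·(x + x² + x³)·(1 + x + x⁶)·(1 + x + x²); the count is [x³].
(1 + x³ + x⁶ + x⁹ + x¹²) has coefficients 1,0,0,1 for degrees 0…3.
(x + x² + x³) has coefficients 0,1,1,1 for degrees 0…3.
Multiplying by (1 + x + x⁶) gives running coefficients 0,1,2,2 for degrees 0…3.
Finally multiplying by (1 + x + x²), the product of all factors after the first has coefficients 0,1,3,5 for degrees 0…3.
[x³] = 1·5 + 1·0 = 5.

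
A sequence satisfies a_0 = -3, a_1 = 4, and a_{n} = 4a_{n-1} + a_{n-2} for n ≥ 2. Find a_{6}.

4253

The ordinary generating function has denominator 1 - 4y - y^2.
Iterating the recurrence: a_0,…,a_{6} = -3, 4, 13, 56, 237, 1004, 4253.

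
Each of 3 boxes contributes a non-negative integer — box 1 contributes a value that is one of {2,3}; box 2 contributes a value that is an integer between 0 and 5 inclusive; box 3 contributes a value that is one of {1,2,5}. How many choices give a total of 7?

5

The generating function for the choices is (y^2 + y^3)·(1 + y + y^2 + y^3 + y^4 + y^5)·(y + y^2 + y^5); the count is [y^7].
(y^2 + y^3) has coefficients 0,0,1,1 for degrees 0…3.
(1 + y + y^2 + y^3 + y^4 + y^5) has coefficients 1,1,1,1,1,1,0,0 for degrees 0…7.
Finally multiplying by (y + y^2 + y^5), the product of all factors after the first has coefficients 0,1,2,2,2,3,3,2 for degrees 0…7.
[y^7] = 1·3 + 1·2 = 5.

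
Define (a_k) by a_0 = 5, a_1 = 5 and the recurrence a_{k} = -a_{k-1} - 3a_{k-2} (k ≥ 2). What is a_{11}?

1730

The ordinary generating function has denominator 1 + x + 3x^2.
Iterating the recurrence: a_0,…,a_{11} = 5, 5, -20, 5, 55, -70, -95, 305, -20, -895, 955, 1730.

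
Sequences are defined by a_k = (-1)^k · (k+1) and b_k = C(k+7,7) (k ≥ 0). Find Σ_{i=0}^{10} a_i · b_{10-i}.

7578

Write out a_i and b_{10-i} for i = 0,…,10 and sum the products.
Σ = 1·19448 − 2·11440 + 3·6435 − 4·3432 + 5·1716 − 6·792 + 7·330 − 8·120 + 9·36 − 10·8 + 11·1 = 7578.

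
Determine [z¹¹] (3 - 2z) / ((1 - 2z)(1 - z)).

8191

The denominator gives the recurrence a_n = 3a_(n−1) − 2a_(n−2) for n ≥ 3; the numerator fixes a_0 = 3, a_1 = 7, a_2 = 15.
Iterating: 3, 7, 15, 31, 63, 127, 255, 511, 1023, 2047, 4095, 8191, so a_11 = 8191.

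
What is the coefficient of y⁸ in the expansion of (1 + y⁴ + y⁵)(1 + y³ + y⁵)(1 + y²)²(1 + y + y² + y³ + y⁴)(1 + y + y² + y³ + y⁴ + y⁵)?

61

(1 + y⁴ + y⁵) has coefficients 1,0,0,0,1,1 for degrees 0…5.
(1 + y³ + y⁵) has coefficients 1,0,0,1,0,1,0,0,0 for degrees 0…8.
Multiplying by (1 + y²)² gives running coefficients 1,0,2,1,1,3,0,3,0 for degrees 0…8.
Multiplying by (1 + y + y² + y³ + y⁴) gives running coefficients 1,1,3,4,5,7,7,8,7 for degrees 0…8.
Finally multiplying by (1 + y + y² + y³ + y⁴ + y⁵), the product of all factors after the first has coefficients 1,2,5,9,14,21,27,34,38 for degrees 0…8.
[y⁸] = 1·38 + 1·14 + 1·9 = 61.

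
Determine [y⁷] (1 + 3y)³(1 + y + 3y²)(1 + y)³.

351

(1 + 3y)³ has coefficients 1,9,27,27 for degrees 0…3.
(1 + y + 3y²) has coefficients 1,1,3,0,0,0,0,0 for degrees 0…7.
Finally multiplying by (1 + y)³, the product of all factors after the first has coefficients 1,4,9,13,10,3,0,0 for degrees 0…7.
[y⁷] = 1·0 + 9·0 + 27·3 + 27·10 = 351.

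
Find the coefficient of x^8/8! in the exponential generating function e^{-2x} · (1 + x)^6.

The EGF product rule gives c_8 = Σ_{k_1+k_2=8} C(8; k_1,k_2) · ∏ g_i(k_i), where e^{-2x} gives (-2)^k; (1+x)^6 gives the falling factorial (6)_k.
g_1(k) for k = 0…8: 1, -2, 4, -8, 16, -32, 64, -128, 256.
g_2(k) for k = 0…8: 1, 6, 30, 120, 360, 720, 720, 0, 0.
c_8 = Σ_k C(8,k)·g_1(k)·g_2(8−k) = 28·4·720 + 56·(-8)·720 + 70·16·360 + 56·(-32)·120 + 28·64·30 + 8·(-128)·6 + 1·256·1 = 80640 − 322560 + 403200 − 215040 + 53760 − 6144 + 256 = -5888.

-5888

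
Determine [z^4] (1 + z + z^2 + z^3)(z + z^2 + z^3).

3

(1 + z + z^2 + z^3) has coefficients 1,1,1,1 for degrees 0…3.
(z + z^2 + z^3) has coefficients 0,1,1,1,0 for degrees 0…4.
[z^4] = 1·0 + 1·1 + 1·1 + 1·1 = 3.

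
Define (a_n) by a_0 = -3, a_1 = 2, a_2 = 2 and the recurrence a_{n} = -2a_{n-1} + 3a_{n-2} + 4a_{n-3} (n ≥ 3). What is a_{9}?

The ordinary generating function has denominator 1 + 2x - 3x^2 - 4x^3.
Iterating the recurrence: a_0,…,a_{9} = -3, 2, 2, -10, 34, -90, 242, -618, 1602, -4090.

-4090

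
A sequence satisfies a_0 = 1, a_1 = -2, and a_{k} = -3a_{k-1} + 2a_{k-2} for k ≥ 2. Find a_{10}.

The ordinary generating function has denominator 1 + 3t - 2t^2.
Iterating the recurrence: a_0,…,a_{10} = 1, -2, 8, -28, 100, -356, 1268, -4516, 16084, -57284, 204020.

204020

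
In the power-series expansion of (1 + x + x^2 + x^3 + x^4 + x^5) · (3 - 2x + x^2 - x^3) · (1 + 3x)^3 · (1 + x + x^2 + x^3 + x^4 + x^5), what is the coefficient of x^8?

(1 + x + x^2 + x^3 + x^4 + x^5) has coefficients 1,1,1,1,1,1 for degrees 0…5.
(3 - 2x + x^2 - x^3) has coefficients 3,-2,1,-1,0,0,0,0,0 for degrees 0…8.
Multiplying by (1 + 3x)^3 gives running coefficients 3,25,64,35,-36,0,-27,0,0 for degrees 0…8.
Finally multiplying by (1 + x + x^2 + x^3 + x^4 + x^5), the product of all factors after the first has coefficients 3,28,92,127,91,91,61,36,-28 for degrees 0…8.
[x^8] = 1·(-28) + 1·36 + 1·61 + 1·91 + 1·91 + 1·127 = 378.

378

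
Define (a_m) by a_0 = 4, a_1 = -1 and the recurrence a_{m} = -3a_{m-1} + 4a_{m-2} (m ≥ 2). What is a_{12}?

16777219

The ordinary generating function has denominator 1 + 3q - 4q^2.
Iterating the recurrence: a_0,…,a_{12} = 4, -1, 19, -61, 259, -1021, 4099, -16381, 65539, -262141, 1048579, -4194301, 16777219.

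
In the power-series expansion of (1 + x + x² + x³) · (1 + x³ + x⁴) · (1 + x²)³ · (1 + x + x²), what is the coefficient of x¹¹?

(1 + x + x² + x³) has coefficients 1,1,1,1 for degrees 0…3.
(1 + x³ + x⁴) has coefficients 1,0,0,1,1,0,0,0,0,0,0,0 for degrees 0…11.
Multiplying by (1 + x²)³ gives running coefficients 1,0,3,1,4,3,4,3,3,1,1,0 for degrees 0…11.
Finally multiplying by (1 + x + x²), the product of all factors after the first has coefficients 1,1,4,4,8,8,11,10,10,7,5,2 for degrees 0…11.
[x¹¹] = 1·2 + 1·5 + 1·7 + 1·10 = 24.

24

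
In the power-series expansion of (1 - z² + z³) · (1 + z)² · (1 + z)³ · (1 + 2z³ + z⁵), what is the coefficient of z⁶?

22

(1 - z² + z³) has coefficients 1,0,-1,1 for degrees 0…3.
(1 + z)² has coefficients 1,2,1,0,0,0,0 for degrees 0…6.
Multiplying by (1 + z)³ gives running coefficients 1,5,10,10,5,1,0 for degrees 0…6.
Finally multiplying by (1 + 2z³ + z⁵), the product of all factors after the first has coefficients 1,5,10,12,15,22,25 for degrees 0…6.
[z⁶] = 1·25 − 1·15 + 1·12 = 22.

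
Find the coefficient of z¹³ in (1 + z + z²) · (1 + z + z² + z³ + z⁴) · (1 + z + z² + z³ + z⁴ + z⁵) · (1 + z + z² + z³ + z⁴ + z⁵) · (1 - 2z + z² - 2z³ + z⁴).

(1 + z + z²) has coefficients 1,1,1 for degrees 0…2.
(1 + z + z² + z³ + z⁴) has coefficients 1,1,1,1,1,0,0,0,0,0,0,0,0,0 for degrees 0…13.
Multiplying by (1 + z + z² + z³ + z⁴ + z⁵) gives running coefficients 1,2,3,4,5,5,4,3,2,1,0,0,0,0 for degrees 0…13.
Multiplying by (1 + z + z² + z³ + z⁴ + z⁵) gives running coefficients 1,3,6,10,15,20,23,24,23,20,15,10,6,3 for degrees 0…13.
Finally multiplying by (1 - 2z + z² - 2z³ + z⁴), the product of all factors after the first has coefficients 1,1,1,-1,-4,-9,-16,-22,-27,-28,-27,-22,-16,-9 for degrees 0…13.
[z¹³] = 1·(-9) + 1·(-16) + 1·(-22) = -47.

-47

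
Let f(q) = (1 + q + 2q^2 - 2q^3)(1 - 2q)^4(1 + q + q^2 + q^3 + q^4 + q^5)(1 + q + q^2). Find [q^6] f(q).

(1 + q + 2q^2 - 2q^3) has coefficients 1,1,2,-2 for degrees 0…3.
(1 - 2q)^4 has coefficients 1,-8,24,-32,16,0,0 for degrees 0…6.
Multiplying by (1 + q + q^2 + q^3 + q^4 + q^5) gives running coefficients 1,-7,17,-15,1,1,0 for degrees 0…6.
Finally multiplying by (1 + q + q^2), the product of all factors after the first has coefficients 1,-6,11,-5,3,-13,2 for degrees 0…6.
[q^6] = 1·2 + 1·(-13) + 2·3 − 2·(-5) = 5.

5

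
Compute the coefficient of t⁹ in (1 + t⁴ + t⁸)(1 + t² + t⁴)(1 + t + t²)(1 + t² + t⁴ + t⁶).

6

(1 + t⁴ + t⁸) has coefficients 1,0,0,0,1,0,0,0,1 for degrees 0…8.
(1 + t² + t⁴) has coefficients 1,0,1,0,1,0,0,0,0,0 for degrees 0…9.
Multiplying by (1 + t + t²) gives running coefficients 1,1,2,1,2,1,1,0,0,0 for degrees 0…9.
Finally multiplying by (1 + t² + t⁴ + t⁶), the product of all factors after the first has coefficients 1,1,3,2,5,3,6,3,5,2 for degrees 0…9.
[t⁹] = 1·2 + 1·3 + 1·1 = 6.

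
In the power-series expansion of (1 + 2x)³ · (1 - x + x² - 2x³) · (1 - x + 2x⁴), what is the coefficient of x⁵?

(1 + 2x)³ has coefficients 1,6,12,8 for degrees 0…3.
(1 - x + x² - 2x³) has coefficients 1,-1,1,-2,0,0 for degrees 0…5.
Finally multiplying by (1 - x + 2x⁴), the product of all factors after the first has coefficients 1,-2,2,-3,4,-2 for degrees 0…5.
[x⁵] = 1·(-2) + 6·4 + 12·(-3) + 8·2 = 2.

2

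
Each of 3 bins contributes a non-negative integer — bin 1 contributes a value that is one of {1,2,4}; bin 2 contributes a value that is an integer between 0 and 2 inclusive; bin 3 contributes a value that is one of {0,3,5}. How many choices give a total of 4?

The generating function for the choices is (y + y² + y⁴)·(1 + y + y²)·(1 + y³ + y⁵); the count is [y⁴].
(y + y² + y⁴) has coefficients 0,1,1,0,1 for degrees 0…4.
(1 + y + y²) has coefficients 1,1,1,0,0 for degrees 0…4.
Finally multiplying by (1 + y³ + y⁵), the product of all factors after the first has coefficients 1,1,1,1,1 for degrees 0…4.
[y⁴] = 1·1 + 1·1 + 1·1 = 3.

3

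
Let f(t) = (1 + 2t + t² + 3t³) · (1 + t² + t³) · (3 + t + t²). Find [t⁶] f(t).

(1 + 2t + t² + 3t³) has coefficients 1,2,1,3 for degrees 0…3.
(1 + t² + t³) has coefficients 1,0,1,1,0,0,0 for degrees 0…6.
Finally multiplying by (3 + t + t²), the product of all factors after the first has coefficients 3,1,4,4,2,1,0 for degrees 0…6.
[t⁶] = 1·0 + 2·1 + 1·2 + 3·4 = 16.

16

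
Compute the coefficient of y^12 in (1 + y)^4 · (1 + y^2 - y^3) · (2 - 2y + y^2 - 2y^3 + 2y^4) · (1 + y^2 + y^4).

(1 + y)^4 has coefficients 1,4,6,4,1 for degrees 0…4.
(1 + y^2 - y^3) has coefficients 1,0,1,-1,0,0,0,0,0,0,0,0,0 for degrees 0…12.
Multiplying by (2 - 2y + y^2 - 2y^3 + 2y^4) gives running coefficients 2,-2,3,-6,5,-3,4,-2,0,0,0,0,0 for degrees 0…12.
Finally multiplying by (1 + y^2 + y^4), the product of all factors after the first has coefficients 2,-2,5,-8,10,-11,12,-11,9,-5,4,-2,0 for degrees 0…12.
[y^12] = 1·0 + 4·(-2) + 6·4 + 4·(-5) + 1·9 = 5.

5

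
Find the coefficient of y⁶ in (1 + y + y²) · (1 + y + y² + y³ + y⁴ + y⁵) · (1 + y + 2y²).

(1 + y + y²) has coefficients 1,1,1 for degrees 0…2.
(1 + y + y² + y³ + y⁴ + y⁵) has coefficients 1,1,1,1,1,1,0 for degrees 0…6.
Finally multiplying by (1 + y + 2y²), the product of all factors after the first has coefficients 1,2,4,4,4,4,3 for degrees 0…6.
[y⁶] = 1·3 + 1·4 + 1·4 = 11.

11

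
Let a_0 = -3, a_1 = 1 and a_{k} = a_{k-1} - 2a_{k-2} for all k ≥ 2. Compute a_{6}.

The ordinary generating function has denominator 1 - y + 2y^2.
Iterating the recurrence: a_0,…,a_{6} = -3, 1, 7, 5, -9, -19, -1.

-1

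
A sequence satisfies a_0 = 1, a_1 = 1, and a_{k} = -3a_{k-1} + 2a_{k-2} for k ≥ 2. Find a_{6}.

The ordinary generating function has denominator 1 + 3z - 2z^2.
Iterating the recurrence: a_0,…,a_{6} = 1, 1, -1, 5, -17, 61, -217.

-217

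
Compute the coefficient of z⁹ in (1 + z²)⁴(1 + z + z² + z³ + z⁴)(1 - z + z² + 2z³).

(1 + z²)⁴ has coefficients 1,0,4,0,6,0,4,0,1 for degrees 0…8.
(1 + z + z² + z³ + z⁴) has coefficients 1,1,1,1,1,0,0,0,0,0 for degrees 0…9.
Finally multiplying by (1 - z + z² + 2z³), the product of all factors after the first has coefficients 1,0,1,3,3,2,3,2,0,0 for degrees 0…9.
[z⁹] = 1·0 + 4·2 + 6·2 + 4·3 + 1·0 = 32.

32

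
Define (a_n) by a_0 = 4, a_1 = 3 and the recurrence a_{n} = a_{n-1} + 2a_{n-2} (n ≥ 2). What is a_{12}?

The ordinary generating function has denominator 1 - q - 2q^2.
Iterating the recurrence: a_0,…,a_{12} = 4, 3, 11, 17, 39, 73, 151, 297, 599, 1193, 2391, 4777, 9559.

9559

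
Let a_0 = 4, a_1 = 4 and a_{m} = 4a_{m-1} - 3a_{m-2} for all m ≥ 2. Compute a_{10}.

4

The ordinary generating function has denominator 1 - 4x + 3x^2.
Iterating the recurrence: a_0,…,a_{10} = 4, 4, 4, 4, 4, 4, 4, 4, 4, 4, 4.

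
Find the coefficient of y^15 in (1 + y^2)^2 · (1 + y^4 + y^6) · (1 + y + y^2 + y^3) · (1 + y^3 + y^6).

7

(1 + y^2)^2 has coefficients 1,0,2,0,1 for degrees 0…4.
(1 + y^4 + y^6) has coefficients 1,0,0,0,1,0,1,0,0,0,0,0,0,0,0,0 for degrees 0…15.
Multiplying by (1 + y + y^2 + y^3) gives running coefficients 1,1,1,1,1,1,2,2,1,1,0,0,0,0,0,0 for degrees 0…15.
Finally multiplying by (1 + y^3 + y^6), the product of all factors after the first has coefficients 1,1,1,2,2,2,4,4,3,4,3,2,3,2,1,1 for degrees 0…15.
[y^15] = 1·1 + 2·2 + 1·2 = 7.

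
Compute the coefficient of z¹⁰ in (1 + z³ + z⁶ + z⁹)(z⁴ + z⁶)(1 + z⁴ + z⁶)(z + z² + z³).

3

(1 + z³ + z⁶ + z⁹) has coefficients 1,0,0,1,0,0,1,0,0,1 for degrees 0…9.
(z⁴ + z⁶) has coefficients 0,0,0,0,1,0,1,0,0,0,0 for degrees 0…10.
Multiplying by (1 + z⁴ + z⁶) gives running coefficients 0,0,0,0,1,0,1,0,1,0,2 for degrees 0…10.
Finally multiplying by (z + z² + z³), the product of all factors after the first has coefficients 0,0,0,0,0,1,1,2,1,2,1 for degrees 0…10.
[z¹⁰] = 1·1 + 1·2 + 1·0 + 1·0 = 3.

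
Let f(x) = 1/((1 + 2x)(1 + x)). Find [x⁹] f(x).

-1023

Partial fractions give a closed form: a_n = (2)·(-2)^n + (-1)·(-1)^n.
At n = 9: a_9 = -1023.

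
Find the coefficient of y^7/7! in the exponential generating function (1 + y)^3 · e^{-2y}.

544

The EGF product rule gives c_7 = Σ_{k_1+k_2=7} C(7; k_1,k_2) · ∏ g_i(k_i), where (1+y)^3 gives the falling factorial (3)_k; e^{-2y} gives (-2)^k.
g_1(k) for k = 0…7: 1, 3, 6, 6, 0, 0, 0, 0.
g_2(k) for k = 0…7: 1, -2, 4, -8, 16, -32, 64, -128.
c_7 = Σ_k C(7,k)·g_1(k)·g_2(7−k) = 1·1·(-128) + 7·3·64 + 21·6·(-32) + 35·6·16 = −128 + 1344 − 4032 + 3360 = 544.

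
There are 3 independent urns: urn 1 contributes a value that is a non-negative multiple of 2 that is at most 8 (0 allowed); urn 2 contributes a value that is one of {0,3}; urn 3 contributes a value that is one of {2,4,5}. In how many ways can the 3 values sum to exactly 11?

The generating function for the choices is (1 + x² + x⁴ + x⁶ + x⁸)·(1 + x³)·(x² + x⁴ + x⁵); the count is [x¹¹].
(1 + x² + x⁴ + x⁶ + x⁸) has coefficients 1,0,1,0,1,0,1,0,1 for degrees 0…8.
(1 + x³) has coefficients 1,0,0,1,0,0,0,0,0,0,0,0 for degrees 0…11.
Finally multiplying by (x² + x⁴ + x⁵), the product of all factors after the first has coefficients 0,0,1,0,1,2,0,1,1,0,0,0 for degrees 0…11.
[x¹¹] = 1·0 + 1·0 + 1·1 + 1·2 + 1·0 = 3.

3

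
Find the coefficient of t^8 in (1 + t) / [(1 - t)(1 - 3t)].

The denominator gives the recurrence a_n = 4a_(n−1) − 3a_(n−2) for n ≥ 3; the numerator fixes a_0 = 1, a_1 = 5, a_2 = 17.
Iterating: 1, 5, 17, 53, 161, 485, 1457, 4373, 13121, so a_8 = 13121.

13121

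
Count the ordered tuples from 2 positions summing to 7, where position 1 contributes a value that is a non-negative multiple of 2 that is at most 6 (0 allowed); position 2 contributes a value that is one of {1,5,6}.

The generating function for the choices is (1 + x^2 + x^4 + x^6)·(x + x^5 + x^6); the count is [x^7].
(1 + x^2 + x^4 + x^6) has coefficients 1,0,1,0,1,0,1 for degrees 0…6.
(x + x^5 + x^6) has coefficients 0,1,0,0,0,1,1,0 for degrees 0…7.
[x^7] = 1·0 + 1·1 + 1·0 + 1·1 = 2.

2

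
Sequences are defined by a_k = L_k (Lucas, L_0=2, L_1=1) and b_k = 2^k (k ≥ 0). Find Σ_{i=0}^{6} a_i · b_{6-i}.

This is [x^6] in the product of the two ordinary generating functions.
Σ = 2·64 + 1·32 + 3·16 + 4·8 + 7·4 + 11·2 + 18·1 = 308.

308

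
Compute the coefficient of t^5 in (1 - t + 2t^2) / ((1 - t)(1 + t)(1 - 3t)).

Partial fractions give a closed form: a_n = (-1/2)·1^n + (1/2)·(-1)^n + (1)·3^n.
At n = 5: a_5 = 242.

242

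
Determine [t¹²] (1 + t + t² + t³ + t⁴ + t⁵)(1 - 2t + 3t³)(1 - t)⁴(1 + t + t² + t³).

5

(1 + t + t² + t³ + t⁴ + t⁵) has coefficients 1,1,1,1,1,1 for degrees 0…5.
(1 - 2t + 3t³) has coefficients 1,-2,0,3,0,0,0,0,0,0,0,0,0 for degrees 0…12.
Multiplying by (1 - t)⁴ gives running coefficients 1,-6,14,-13,-3,16,-12,3,0,0,0,0,0 for degrees 0…12.
Finally multiplying by (1 + t + t² + t³), the product of all factors after the first has coefficients 1,-5,9,-4,-8,14,-12,4,7,-9,3,0,0 for degrees 0…12.
[t¹²] = 1·0 + 1·0 + 1·3 + 1·(-9) + 1·7 + 1·4 = 5.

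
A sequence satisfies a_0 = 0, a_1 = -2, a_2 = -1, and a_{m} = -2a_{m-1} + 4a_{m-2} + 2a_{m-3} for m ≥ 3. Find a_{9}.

-2472

The ordinary generating function has denominator 1 + 2t - 4t^2 - 2t^3.
Iterating the recurrence: a_0,…,a_{9} = 0, -2, -1, -6, 4, -34, 72, -272, 764, -2472.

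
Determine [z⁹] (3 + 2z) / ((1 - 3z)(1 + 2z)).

Partial fractions give a closed form: a_n = (11/5)·3^n + (4/5)·(-2)^n.
At n = 9: a_9 = 42893.

42893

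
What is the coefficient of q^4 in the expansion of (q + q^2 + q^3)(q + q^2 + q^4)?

2

(q + q^2 + q^3) has coefficients 0,1,1,1 for degrees 0…3.
(q + q^2 + q^4) has coefficients 0,1,1,0,1 for degrees 0…4.
[q^4] = 1·0 + 1·1 + 1·1 = 2.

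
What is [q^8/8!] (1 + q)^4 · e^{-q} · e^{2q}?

3393

The EGF product rule gives c_8 = Σ_{k_1+k_2+k_3=8} C(8; k_1,k_2,k_3) · ∏ g_i(k_i), where (1+q)^4 gives the falling factorial (4)_k; e^{-q} gives (-1)^k; e^{2q} gives (2)^k.
g_1(k) for k = 0…8: 1, 4, 12, 24, 24, 0, 0, 0, 0.
g_2(k) for k = 0…8: 1, -1, 1, -1, 1, -1, 1, -1, 1.
g_3(k) for k = 0…8: 1, 2, 4, 8, 16, 32, 64, 128, 256.
First combine the last two factors: h(k) = Σ_j C(k,j)·g_2(j)·g_3(k−j) for k = 0…8: 1, 1, 1, 1, 1, 1, 1, 1, 1.
c_8 = Σ_k C(8,k)·g_1(k)·h(8−k) = 1·1·1 + 8·4·1 + 28·12·1 + 56·24·1 + 70·24·1 = 1 + 32 + 336 + 1344 + 1680 = 3393.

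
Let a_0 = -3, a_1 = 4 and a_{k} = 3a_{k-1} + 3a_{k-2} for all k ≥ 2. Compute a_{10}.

217728

The ordinary generating function has denominator 1 - 3y - 3y^2.
Iterating the recurrence: a_0,…,a_{10} = -3, 4, 3, 21, 72, 279, 1053, 3996, 15147, 57429, 217728.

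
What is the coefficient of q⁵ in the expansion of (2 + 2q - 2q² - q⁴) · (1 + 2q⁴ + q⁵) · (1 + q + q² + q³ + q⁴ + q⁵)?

11

(2 + 2q - 2q² - q⁴) has coefficients 2,2,-2,0,-1 for degrees 0…4.
(1 + 2q⁴ + q⁵) has coefficients 1,0,0,0,2,1 for degrees 0…5.
Finally multiplying by (1 + q + q² + q³ + q⁴ + q⁵), the product of all factors after the first has coefficients 1,1,1,1,3,4 for degrees 0…5.
[q⁵] = 2·4 + 2·3 − 2·1 − 1·1 = 11.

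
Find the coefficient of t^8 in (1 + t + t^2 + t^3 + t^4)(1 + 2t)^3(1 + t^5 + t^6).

46

(1 + t + t^2 + t^3 + t^4) has coefficients 1,1,1,1,1 for degrees 0…4.
(1 + 2t)^3 has coefficients 1,6,12,8,0,0,0,0,0 for degrees 0…8.
Finally multiplying by (1 + t^5 + t^6), the product of all factors after the first has coefficients 1,6,12,8,0,1,7,18,20 for degrees 0…8.
[t^8] = 1·20 + 1·18 + 1·7 + 1·1 + 1·0 = 46.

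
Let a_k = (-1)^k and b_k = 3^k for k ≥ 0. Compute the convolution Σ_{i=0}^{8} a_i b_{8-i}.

Write out a_i and b_{8-i} for i = 0,…,8 and sum the products.
Σ = 1·6561 − 1·2187 + 1·729 − 1·243 + 1·81 − 1·27 + 1·9 − 1·3 + 1·1 = 4921.

4921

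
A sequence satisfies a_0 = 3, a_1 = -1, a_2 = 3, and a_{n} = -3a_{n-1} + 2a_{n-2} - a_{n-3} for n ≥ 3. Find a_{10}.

111828

The ordinary generating function has denominator 1 + 3t - 2t^2 + t^3.
Iterating the recurrence: a_0,…,a_{10} = 3, -1, 3, -14, 49, -178, 646, -2343, 8499, -30829, 111828.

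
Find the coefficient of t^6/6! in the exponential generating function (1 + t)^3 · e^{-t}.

-47

The EGF product rule gives c_6 = Σ_{k_1+k_2=6} C(6; k_1,k_2) · ∏ g_i(k_i), where (1+t)^3 gives the falling factorial (3)_k; e^{-t} gives (-1)^k.
g_1(k) for k = 0…6: 1, 3, 6, 6, 0, 0, 0.
g_2(k) for k = 0…6: 1, -1, 1, -1, 1, -1, 1.
c_6 = Σ_k C(6,k)·g_1(k)·g_2(6−k) = 1·1·1 + 6·3·(-1) + 15·6·1 + 20·6·(-1) = 1 − 18 + 90 − 120 = -47.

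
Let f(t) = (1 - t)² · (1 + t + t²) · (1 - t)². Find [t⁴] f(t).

3

(1 - t)² has coefficients 1,-2,1 for degrees 0…2.
(1 + t + t²) has coefficients 1,1,1,0,0 for degrees 0…4.
Finally multiplying by (1 - t)², the product of all factors after the first has coefficients 1,-1,0,-1,1 for degrees 0…4.
[t⁴] = 1·1 − 2·(-1) + 1·0 = 3.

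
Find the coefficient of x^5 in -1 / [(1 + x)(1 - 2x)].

-21

Partial fractions give a closed form: a_n = (-1/3)·(-1)^n + (-2/3)·2^n.
At n = 5: a_5 = -21.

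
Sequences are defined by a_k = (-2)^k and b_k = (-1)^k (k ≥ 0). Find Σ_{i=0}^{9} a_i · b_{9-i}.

-1023

The convolution is the x^9 coefficient of A(x)B(x).
Σ = 1·(-1) − 2·1 + 4·(-1) − 8·1 + 16·(-1) − 32·1 + 64·(-1) − 128·1 + 256·(-1) − 512·1 = -1023.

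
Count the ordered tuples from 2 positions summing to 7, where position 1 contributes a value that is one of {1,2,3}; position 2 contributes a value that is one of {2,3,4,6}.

The generating function for the choices is (y + y² + y³)·(y² + y³ + y⁴ + y⁶); the count is [y⁷].
(y + y² + y³) has coefficients 0,1,1,1 for degrees 0…3.
(y² + y³ + y⁴ + y⁶) has coefficients 0,0,1,1,1,0,1,0 for degrees 0…7.
[y⁷] = 1·1 + 1·0 + 1·1 = 2.

2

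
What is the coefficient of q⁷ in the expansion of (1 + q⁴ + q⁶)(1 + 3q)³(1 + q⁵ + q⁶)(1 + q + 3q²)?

(1 + q⁴ + q⁶) has coefficients 1,0,0,0,1,0,1 for degrees 0…6.
(1 + 3q)³ has coefficients 1,9,27,27,0,0,0,0 for degrees 0…7.
Multiplying by (1 + q⁵ + q⁶) gives running coefficients 1,9,27,27,0,1,10,36 for degrees 0…7.
Finally multiplying by (1 + q + 3q²), the product of all factors after the first has coefficients 1,10,39,81,108,82,11,49 for degrees 0…7.
[q⁷] = 1·49 + 1·81 + 1·10 = 140.

140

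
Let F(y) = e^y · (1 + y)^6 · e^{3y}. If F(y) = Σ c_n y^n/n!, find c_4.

The EGF product rule gives c_4 = Σ_{k_1+k_2+k_3=4} C(4; k_1,k_2,k_3) · ∏ g_i(k_i), where e^y gives (1)^k; (1+y)^6 gives the falling factorial (6)_k; e^{3y} gives (3)^k.
g_1(k) for k = 0…4: 1, 1, 1, 1, 1.
g_2(k) for k = 0…4: 1, 6, 30, 120, 360.
g_3(k) for k = 0…4: 1, 3, 9, 27, 81.
First combine the last two factors: h(k) = Σ_j C(k,j)·g_2(j)·g_3(k−j) for k = 0…4: 1, 9, 75, 579, 4149.
c_4 = Σ_k C(4,k)·g_1(k)·h(4−k) = 1·1·4149 + 4·1·579 + 6·1·75 + 4·1·9 + 1·1·1 = 4149 + 2316 + 450 + 36 + 1 = 6952.

6952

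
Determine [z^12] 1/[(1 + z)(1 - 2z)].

Partial fractions give a closed form: a_n = (1/3)·(-1)^n + (2/3)·2^n.
At n = 12: a_12 = 2731.

2731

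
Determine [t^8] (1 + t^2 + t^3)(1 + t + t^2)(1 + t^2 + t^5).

2

(1 + t^2 + t^3) has coefficients 1,0,1,1 for degrees 0…3.
(1 + t + t^2) has coefficients 1,1,1,0,0,0,0,0,0 for degrees 0…8.
Finally multiplying by (1 + t^2 + t^5), the product of all factors after the first has coefficients 1,1,2,1,1,1,1,1,0 for degrees 0…8.
[t^8] = 1·0 + 1·1 + 1·1 = 2.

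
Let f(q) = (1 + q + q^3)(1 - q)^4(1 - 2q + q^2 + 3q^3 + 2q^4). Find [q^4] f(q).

-18

(1 + q + q^3) has coefficients 1,1,0,1 for degrees 0…3.
(1 - q)^4 has coefficients 1,-4,6,-4,1 for degrees 0…4.
Finally multiplying by (1 - 2q + q^2 + 3q^3 + 2q^4), the product of all factors after the first has coefficients 1,-6,15,-17,5 for degrees 0…4.
[q^4] = 1·5 + 1·(-17) + 1·(-6) = -18.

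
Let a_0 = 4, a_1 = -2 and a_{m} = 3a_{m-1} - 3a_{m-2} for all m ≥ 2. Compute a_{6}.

The ordinary generating function has denominator 1 - 3z + 3z^2.
Iterating the recurrence: a_0,…,a_{6} = 4, -2, -18, -48, -90, -126, -108.

-108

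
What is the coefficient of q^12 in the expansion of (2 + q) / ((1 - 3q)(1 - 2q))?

Partial fractions give a closed form: a_n = (7)·3^n + (-5)·2^n.
At n = 12: a_12 = 3699607.

3699607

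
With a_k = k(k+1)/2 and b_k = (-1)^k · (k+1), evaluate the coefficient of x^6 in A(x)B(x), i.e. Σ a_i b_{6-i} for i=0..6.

6

The convolution is the x^6 coefficient of A(x)B(x).
Σ = 0·7 + 1·(-6) + 3·5 + 6·(-4) + 10·3 + 15·(-2) + 21·1 = 6.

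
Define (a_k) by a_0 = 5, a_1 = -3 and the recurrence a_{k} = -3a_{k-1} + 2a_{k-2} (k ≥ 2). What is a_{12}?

5867555

The ordinary generating function has denominator 1 + 3t - 2t^2.
Iterating the recurrence: a_0,…,a_{12} = 5, -3, 19, -63, 227, -807, 2875, -10239, 36467, -129879, 462571, -1647471, 5867555.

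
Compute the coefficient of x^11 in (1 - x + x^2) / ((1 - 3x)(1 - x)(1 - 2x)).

613871

Partial fractions give a closed form: a_n = (7/2)·3^n + (1/2)·1^n + (-3)·2^n.
At n = 11: a_11 = 613871.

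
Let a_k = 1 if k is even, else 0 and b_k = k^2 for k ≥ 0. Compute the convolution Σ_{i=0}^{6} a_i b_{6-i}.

56

Write out a_i and b_{6-i} for i = 0,…,6 and sum the products.
Σ = 1·36 + 0·25 + 1·16 + 0·9 + 1·4 + 0·1 + 1·0 = 56.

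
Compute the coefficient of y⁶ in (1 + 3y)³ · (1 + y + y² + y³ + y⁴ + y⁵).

63

(1 + 3y)³ has coefficients 1,9,27,27 for degrees 0…3.
(1 + y + y² + y³ + y⁴ + y⁵) has coefficients 1,1,1,1,1,1,0 for degrees 0…6.
[y⁶] = 1·0 + 9·1 + 27·1 + 27·1 = 63.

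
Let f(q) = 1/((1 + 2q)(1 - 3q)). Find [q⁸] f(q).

The denominator gives the recurrence a_n = a_(n−1) + 6a_(n−2) for n ≥ 2; the numerator fixes a_0 = 1, a_1 = 1.
Iterating: 1, 1, 7, 13, 55, 133, 463, 1261, 4039, so a_8 = 4039.

4039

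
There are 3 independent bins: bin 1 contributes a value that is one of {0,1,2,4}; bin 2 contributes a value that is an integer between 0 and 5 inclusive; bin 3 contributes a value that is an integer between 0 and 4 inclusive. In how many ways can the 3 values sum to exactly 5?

16

The generating function for the choices is (1 + t + t² + t⁴)·(1 + t + t² + t³ + t⁴ + t⁵)·(1 + t + t² + t³ + t⁴); the count is [t⁵].
(1 + t + t² + t⁴) has coefficients 1,1,1,0,1 for degrees 0…4.
(1 + t + t² + t³ + t⁴ + t⁵) has coefficients 1,1,1,1,1,1 for degrees 0…5.
Finally multiplying by (1 + t + t² + t³ + t⁴), the product of all factors after the first has coefficients 1,2,3,4,5,5 for degrees 0…5.
[t⁵] = 1·5 + 1·5 + 1·4 + 1·2 = 16.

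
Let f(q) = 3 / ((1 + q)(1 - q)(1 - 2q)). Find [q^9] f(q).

Partial fractions give a closed form: a_n = (1/2)·(-1)^n + (-3/2)·1^n + (4)·2^n.
At n = 9: a_9 = 2046.

2046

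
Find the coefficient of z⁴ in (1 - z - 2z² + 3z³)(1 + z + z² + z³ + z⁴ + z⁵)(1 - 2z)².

(1 - z - 2z² + 3z³) has coefficients 1,-1,-2,3 for degrees 0…3.
(1 + z + z² + z³ + z⁴ + z⁵) has coefficients 1,1,1,1,1 for degrees 0…4.
Finally multiplying by (1 - 2z)², the product of all factors after the first has coefficients 1,-3,1,1,1 for degrees 0…4.
[z⁴] = 1·1 − 1·1 − 2·1 + 3·(-3) = -11.

-11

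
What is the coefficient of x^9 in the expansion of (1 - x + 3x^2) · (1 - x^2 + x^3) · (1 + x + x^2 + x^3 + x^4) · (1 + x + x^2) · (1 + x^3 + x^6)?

(1 - x + 3x^2) has coefficients 1,-1,3 for degrees 0…2.
(1 - x^2 + x^3) has coefficients 1,0,-1,1,0,0,0,0,0,0 for degrees 0…9.
Multiplying by (1 + x + x^2 + x^3 + x^4) gives running coefficients 1,1,0,1,1,0,0,1,0,0 for degrees 0…9.
Multiplying by (1 + x + x^2) gives running coefficients 1,2,2,2,2,2,1,1,1,1 for degrees 0…9.
Finally multiplying by (1 + x^3 + x^6), the product of all factors after the first has coefficients 1,2,2,3,4,4,4,5,5,4 for degrees 0…9.
[x^9] = 1·4 − 1·5 + 3·5 = 14.

14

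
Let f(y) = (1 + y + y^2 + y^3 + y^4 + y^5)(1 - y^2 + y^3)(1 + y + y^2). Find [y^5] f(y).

3

(1 + y + y^2 + y^3 + y^4 + y^5) has coefficients 1,1,1,1,1,1 for degrees 0…5.
(1 - y^2 + y^3) has coefficients 1,0,-1,1,0,0 for degrees 0…5.
Finally multiplying by (1 + y + y^2), the product of all factors after the first has coefficients 1,1,0,0,0,1 for degrees 0…5.
[y^5] = 1·1 + 1·0 + 1·0 + 1·0 + 1·1 + 1·1 = 3.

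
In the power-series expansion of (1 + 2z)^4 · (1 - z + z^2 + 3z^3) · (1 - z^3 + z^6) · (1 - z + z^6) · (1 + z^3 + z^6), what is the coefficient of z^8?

-21

(1 + 2z)^4 has coefficients 1,8,24,32,16 for degrees 0…4.
(1 - z + z^2 + 3z^3) has coefficients 1,-1,1,3,0,0,0,0,0 for degrees 0…8.
Multiplying by (1 - z^3 + z^6) gives running coefficients 1,-1,1,2,1,-1,-2,-1,1 for degrees 0…8.
Multiplying by (1 - z + z^6) gives running coefficients 1,-2,2,1,-1,-2,0,0,3 for degrees 0…8.
Finally multiplying by (1 + z^3 + z^6), the product of all factors after the first has coefficients 1,-2,2,2,-3,0,2,-3,3 for degrees 0…8.
[z^8] = 1·3 + 8·(-3) + 24·2 + 32·0 + 16·(-3) = -21.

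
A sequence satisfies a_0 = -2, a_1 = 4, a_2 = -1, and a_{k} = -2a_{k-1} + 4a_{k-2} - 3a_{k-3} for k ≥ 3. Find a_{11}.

The ordinary generating function has denominator 1 + 2x - 4x^2 + 3x^3.
Iterating the recurrence: a_0,…,a_{11} = -2, 4, -1, 24, -64, 227, -782, 2664, -9137, 31276, -107092, 366699.

366699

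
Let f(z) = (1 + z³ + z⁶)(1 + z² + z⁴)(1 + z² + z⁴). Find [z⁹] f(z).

2

(1 + z³ + z⁶) has coefficients 1,0,0,1,0,0,1 for degrees 0…6.
(1 + z² + z⁴) has coefficients 1,0,1,0,1,0,0,0,0,0 for degrees 0…9.
Finally multiplying by (1 + z² + z⁴), the product of all factors after the first has coefficients 1,0,2,0,3,0,2,0,1,0 for degrees 0…9.
[z⁹] = 1·0 + 1·2 + 1·0 = 2.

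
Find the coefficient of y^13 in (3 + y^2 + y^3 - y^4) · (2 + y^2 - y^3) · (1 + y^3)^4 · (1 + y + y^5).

22

(3 + y^2 + y^3 - y^4) has coefficients 3,0,1,1,-1 for degrees 0…4.
(2 + y^2 - y^3) has coefficients 2,0,1,-1,0,0,0,0,0,0,0,0,0,0 for degrees 0…13.
Multiplying by (1 + y^3)^4 gives running coefficients 2,0,1,7,0,4,8,0,6,2,0,4,-2,0 for degrees 0…13.
Finally multiplying by (1 + y + y^5), the product of all factors after the first has coefficients 2,2,1,8,7,6,12,9,13,8,6,12,2,4 for degrees 0…13.
[y^13] = 3·4 + 1·12 + 1·6 − 1·8 = 22.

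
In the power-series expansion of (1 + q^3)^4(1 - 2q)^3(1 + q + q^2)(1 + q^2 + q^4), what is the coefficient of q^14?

(1 + q^3)^4 has coefficients 1,0,0,4,0,0,6,0,0,4,0,0,1 for degrees 0…12.
(1 - 2q)^3 has coefficients 1,-6,12,-8,0,0,0,0,0,0,0,0,0,0,0 for degrees 0…14.
Multiplying by (1 + q + q^2) gives running coefficients 1,-5,7,-2,4,-8,0,0,0,0,0,0,0,0,0 for degrees 0…14.
Finally multiplying by (1 + q^2 + q^4), the product of all factors after the first has coefficients 1,-5,8,-7,12,-15,11,-10,4,-8,0,0,0,0,0 for degrees 0…14.
[q^14] = 1·0 + 4·0 + 6·4 + 4·(-15) + 1·8 = -28.

-28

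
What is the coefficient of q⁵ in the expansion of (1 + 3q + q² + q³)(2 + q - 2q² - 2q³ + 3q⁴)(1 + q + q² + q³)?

-1

(1 + 3q + q² + q³) has coefficients 1,3,1,1 for degrees 0…3.
(2 + q - 2q² - 2q³ + 3q⁴) has coefficients 2,1,-2,-2,3,0 for degrees 0…5.
Finally multiplying by (1 + q + q² + q³), the product of all factors after the first has coefficients 2,3,1,-1,0,-1 for degrees 0…5.
[q⁵] = 1·(-1) + 3·0 + 1·(-1) + 1·1 = -1.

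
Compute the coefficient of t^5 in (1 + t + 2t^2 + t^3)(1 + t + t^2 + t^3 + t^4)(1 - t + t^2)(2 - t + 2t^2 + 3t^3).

(1 + t + 2t^2 + t^3) has coefficients 1,1,2,1 for degrees 0…3.
(1 + t + t^2 + t^3 + t^4) has coefficients 1,1,1,1,1,0 for degrees 0…5.
Multiplying by (1 - t + t^2) gives running coefficients 1,0,1,1,1,0 for degrees 0…5.
Finally multiplying by (2 - t + 2t^2 + 3t^3), the product of all factors after the first has coefficients 2,-1,4,4,3,4 for degrees 0…5.
[t^5] = 1·4 + 1·3 + 2·4 + 1·4 = 19.

19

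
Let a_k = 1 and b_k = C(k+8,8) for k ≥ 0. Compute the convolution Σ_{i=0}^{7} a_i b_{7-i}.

Write out a_i and b_{7-i} for i = 0,…,7 and sum the products.
Σ = 1·6435 + 1·3003 + 1·1287 + 1·495 + 1·165 + 1·45 + 1·9 + 1·1 = 11440.

11440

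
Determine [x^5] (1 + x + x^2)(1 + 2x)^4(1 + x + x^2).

(1 + x + x^2) has coefficients 1,1,1 for degrees 0…2.
(1 + 2x)^4 has coefficients 1,8,24,32,16,0 for degrees 0…5.
Finally multiplying by (1 + x + x^2), the product of all factors after the first has coefficients 1,9,33,64,72,48 for degrees 0…5.
[x^5] = 1·48 + 1·72 + 1·64 = 184.

184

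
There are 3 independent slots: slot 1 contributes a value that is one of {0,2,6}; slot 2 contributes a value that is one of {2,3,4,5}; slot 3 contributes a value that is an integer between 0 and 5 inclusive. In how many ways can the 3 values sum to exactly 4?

4

The generating function for the choices is (1 + q^2 + q^6)·(q^2 + q^3 + q^4 + q^5)·(1 + q + q^2 + q^3 + q^4 + q^5); the count is [q^4].
(1 + q^2 + q^6) has coefficients 1,0,1,0,0 for degrees 0…4.
(q^2 + q^3 + q^4 + q^5) has coefficients 0,0,1,1,1 for degrees 0…4.
Finally multiplying by (1 + q + q^2 + q^3 + q^4 + q^5), the product of all factors after the first has coefficients 0,0,1,2,3 for degrees 0…4.
[q^4] = 1·3 + 1·1 = 4.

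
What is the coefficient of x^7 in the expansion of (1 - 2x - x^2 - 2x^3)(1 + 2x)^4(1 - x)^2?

(1 - 2x - x^2 - 2x^3) has coefficients 1,-2,-1,-2 for degrees 0…3.
(1 + 2x)^4 has coefficients 1,8,24,32,16,0,0,0 for degrees 0…7.
Finally multiplying by (1 - x)^2, the product of all factors after the first has coefficients 1,6,9,-8,-24,0,16,0 for degrees 0…7.
[x^7] = 1·0 − 2·16 − 1·0 − 2·(-24) = 16.

16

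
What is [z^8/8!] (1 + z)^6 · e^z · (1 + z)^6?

76751233

The EGF product rule gives c_8 = Σ_{k_1+k_2+k_3=8} C(8; k_1,k_2,k_3) · ∏ g_i(k_i), where (1+z)^6 gives the falling factorial (6)_k; e^z gives (1)^k; (1+z)^6 gives the falling factorial (6)_k.
g_1(k) for k = 0…8: 1, 6, 30, 120, 360, 720, 720, 0, 0.
g_2(k) for k = 0…8: 1, 1, 1, 1, 1, 1, 1, 1, 1.
g_3(k) for k = 0…8: 1, 6, 30, 120, 360, 720, 720, 0, 0.
First combine the last two factors: h(k) = Σ_j C(k,j)·g_2(j)·g_3(k−j) for k = 0…8: 1, 7, 43, 229, 1045, 4051, 13327, 37633, 93289.
c_8 = Σ_k C(8,k)·g_1(k)·h(8−k) = 1·1·93289 + 8·6·37633 + 28·30·13327 + 56·120·4051 + 70·360·1045 + 56·720·229 + 28·720·43 = 93289 + 1806384 + 11194680 + 27222720 + 26334000 + 9233280 + 866880 = 76751233.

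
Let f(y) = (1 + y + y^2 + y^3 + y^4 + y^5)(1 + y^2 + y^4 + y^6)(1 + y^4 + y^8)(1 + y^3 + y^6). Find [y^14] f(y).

(1 + y + y^2 + y^3 + y^4 + y^5) has coefficients 1,1,1,1,1,1 for degrees 0…5.
(1 + y^2 + y^4 + y^6) has coefficients 1,0,1,0,1,0,1,0,0,0,0,0,0,0,0 for degrees 0…14.
Multiplying by (1 + y^4 + y^8) gives running coefficients 1,0,1,0,2,0,2,0,2,0,2,0,1,0,1 for degrees 0…14.
Finally multiplying by (1 + y^3 + y^6), the product of all factors after the first has coefficients 1,0,1,1,2,1,3,2,3,2,4,2,3,2,3 for degrees 0…14.
[y^14] = 1·3 + 1·2 + 1·3 + 1·2 + 1·4 + 1·2 = 16.

16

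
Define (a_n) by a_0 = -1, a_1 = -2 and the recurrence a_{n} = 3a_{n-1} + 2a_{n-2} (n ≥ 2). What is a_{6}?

-1268

The ordinary generating function has denominator 1 - 3t - 2t^2.
Iterating the recurrence: a_0,…,a_{6} = -1, -2, -8, -28, -100, -356, -1268.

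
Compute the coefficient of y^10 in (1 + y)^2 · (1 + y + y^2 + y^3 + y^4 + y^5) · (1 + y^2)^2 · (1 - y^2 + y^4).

(1 + y)^2 has coefficients 1,2,1 for degrees 0…2.
(1 + y + y^2 + y^3 + y^4 + y^5) has coefficients 1,1,1,1,1,1,0,0,0,0,0 for degrees 0…10.
Multiplying by (1 + y^2)^2 gives running coefficients 1,1,3,3,4,4,3,3,1,1,0 for degrees 0…10.
Finally multiplying by (1 - y^2 + y^4), the product of all factors after the first has coefficients 1,1,2,2,2,2,2,2,2,2,2 for degrees 0…10.
[y^10] = 1·2 + 2·2 + 1·2 = 8.

8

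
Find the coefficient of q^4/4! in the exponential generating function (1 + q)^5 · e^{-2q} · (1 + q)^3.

The EGF product rule gives c_4 = Σ_{k_1+k_2+k_3=4} C(4; k_1,k_2,k_3) · ∏ g_i(k_i), where (1+q)^5 gives the falling factorial (5)_k; e^{-2q} gives (-2)^k; (1+q)^3 gives the falling factorial (3)_k.
g_1(k) for k = 0…4: 1, 5, 20, 60, 120.
g_2(k) for k = 0…4: 1, -2, 4, -8, 16.
g_3(k) for k = 0…4: 1, 3, 6, 6, 0.
First combine the last two factors: h(k) = Σ_j C(k,j)·g_2(j)·g_3(k−j) for k = 0…4: 1, 1, -2, -2, 16.
c_4 = Σ_k C(4,k)·g_1(k)·h(4−k) = 1·1·16 + 4·5·(-2) + 6·20·(-2) + 4·60·1 + 1·120·1 = 16 − 40 − 240 + 240 + 120 = 96.

96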